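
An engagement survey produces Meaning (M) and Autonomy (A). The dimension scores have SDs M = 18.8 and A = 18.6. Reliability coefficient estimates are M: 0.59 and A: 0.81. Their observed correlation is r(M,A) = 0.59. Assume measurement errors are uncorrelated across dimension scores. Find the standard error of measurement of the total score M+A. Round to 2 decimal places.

14.51

Var(total) = 699.4 + 412.622 = 1112.02.
True-score variance = 488.757 + 412.622 = 901.38, so reliability = 0.8106.
Error variance = 1112.02 − 901.38 = 210.643; SEM = √210.643 = 14.51.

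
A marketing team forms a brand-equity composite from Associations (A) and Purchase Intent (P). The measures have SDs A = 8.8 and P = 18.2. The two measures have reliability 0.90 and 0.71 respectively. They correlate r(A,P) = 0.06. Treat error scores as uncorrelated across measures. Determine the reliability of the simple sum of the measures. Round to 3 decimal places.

0.757

Var(A+P) = 8.8² + 18.2² + 2·[8.8·18.2·0.06] = 408.68 + 19.2192 = 427.899.
With uncorrelated errors the cross-covariances are all true-score covariance, so they carry over unchanged; only the diagonal terms shrink to ρᵢσᵢ².
True-score variance = [8.8²·0.90 + 18.2²·0.71] + 19.2192 = 304.876 + 19.2192 = 324.096.
Reliability = 324.096 / 427.899 = 0.757.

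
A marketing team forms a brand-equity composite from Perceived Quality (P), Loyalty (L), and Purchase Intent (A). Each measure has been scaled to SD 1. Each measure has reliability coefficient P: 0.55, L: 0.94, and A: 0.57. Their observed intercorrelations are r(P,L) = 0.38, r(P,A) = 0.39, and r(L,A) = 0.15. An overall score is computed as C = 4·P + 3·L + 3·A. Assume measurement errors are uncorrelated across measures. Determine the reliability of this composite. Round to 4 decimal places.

0.7896

Var(C) = 4² + 3² + 3² + 2·[12·0.38 + 12·0.39 + 9·0.15] = 34 + 21.18 = 55.18.
Because errors are independent across components, Cov(Tᵢ,Tⱼ) = Cov(Xᵢ,Xⱼ); the off-diagonal part of the true-score variance is the same as above.
True-score variance = [4²·0.55 + 3²·0.94 + 3²·0.57] + 21.18 = 22.39 + 21.18 = 43.57.
Reliability = 43.57 / 55.18 = 0.7896.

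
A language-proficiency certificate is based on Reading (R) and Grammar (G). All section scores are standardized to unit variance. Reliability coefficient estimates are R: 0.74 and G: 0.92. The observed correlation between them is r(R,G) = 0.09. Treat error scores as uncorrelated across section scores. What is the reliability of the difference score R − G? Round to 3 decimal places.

0.813

Var(R−G) = 1 + 1 − 2·0.09 = 2 − 0.18 = 1.82.
With uncorrelated errors the cross-covariances are all true-score covariance, so they carry over unchanged; only the diagonal terms shrink to ρᵢσᵢ².
True-score variance = [0.74 + 0.92] − 0.18 = 1.66 − 0.18 = 1.48.
Reliability = 1.48 / 1.82 = 0.813.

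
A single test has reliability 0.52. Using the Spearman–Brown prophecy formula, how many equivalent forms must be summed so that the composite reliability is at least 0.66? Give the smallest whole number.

k ≥ ρ*(1−ρ₁)/(ρ₁(1−ρ*)) = 0.66·0.48 / (0.52·0.34) = 1.792.
Smallest integer k = 2.

2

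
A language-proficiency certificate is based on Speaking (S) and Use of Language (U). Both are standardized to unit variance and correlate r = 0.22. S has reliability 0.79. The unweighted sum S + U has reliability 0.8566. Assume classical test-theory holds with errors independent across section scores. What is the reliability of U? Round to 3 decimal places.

0.860

Var(S+U) = 2 + 2·0.22 = 2.440.
True-score variance = ρ_S + ρ_U + 2·0.22, so 0.8566 = (0.79 + ρ_U + 0.44) / 2.440.
ρ_U = 0.8566·2.440 − 0.79 − 0.44 = 0.860.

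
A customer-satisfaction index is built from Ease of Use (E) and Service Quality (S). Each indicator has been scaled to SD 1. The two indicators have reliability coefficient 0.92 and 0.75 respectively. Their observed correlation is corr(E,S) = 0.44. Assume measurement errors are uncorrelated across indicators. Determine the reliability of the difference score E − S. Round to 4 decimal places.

Var(E−S) = 1 + 1 − 2·0.44 = 2 − 0.88 = 1.12.
With uncorrelated errors the cross-covariances are all true-score covariance, so they carry over unchanged; only the diagonal terms shrink to ρᵢσᵢ².
True-score variance = [0.92 + 0.75] − 0.88 = 1.67 − 0.88 = 0.79.
Reliability = 0.79 / 1.12 = 0.7054.

0.7054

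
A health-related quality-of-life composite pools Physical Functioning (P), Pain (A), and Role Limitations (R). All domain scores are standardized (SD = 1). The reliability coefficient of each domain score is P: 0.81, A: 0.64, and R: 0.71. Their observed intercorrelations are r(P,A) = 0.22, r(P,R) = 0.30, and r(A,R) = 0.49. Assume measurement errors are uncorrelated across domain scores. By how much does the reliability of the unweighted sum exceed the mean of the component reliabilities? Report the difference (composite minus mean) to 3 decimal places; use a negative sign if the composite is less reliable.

0.113

Var(sum) = 3 + 2.02 = 5.02; true-score variance = 2.16 + 2.02 = 4.18; composite reliability = 0.8327.
Mean component reliability = 0.7200.
Difference = 0.8327 − 0.7200 = 0.113.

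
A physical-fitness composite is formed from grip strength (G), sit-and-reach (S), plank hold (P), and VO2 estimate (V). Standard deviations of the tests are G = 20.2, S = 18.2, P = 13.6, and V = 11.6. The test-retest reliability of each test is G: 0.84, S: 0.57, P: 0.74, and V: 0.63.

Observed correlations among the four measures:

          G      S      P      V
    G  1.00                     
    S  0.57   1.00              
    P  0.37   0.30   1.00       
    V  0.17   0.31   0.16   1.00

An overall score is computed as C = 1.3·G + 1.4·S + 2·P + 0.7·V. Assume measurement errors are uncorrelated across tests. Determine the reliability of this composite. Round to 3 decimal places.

Var(C) = 1.3²·20.2² + 1.4²·18.2² + 2²·13.6² + 0.7²·11.6² + 2·[1.82·20.2·18.2·0.57 + 2.6·20.2·13.6·0.37 + 0.91·20.2·11.6·0.17 + 2.8·18.2·13.6·0.30 + 0.98·18.2·11.6·0.31 + 1.4·13.6·11.6·0.16] = 2144.59 + 1978.63 = 4123.22.
Because errors are independent across components, Cov(Tᵢ,Tⱼ) = Cov(Xᵢ,Xⱼ); the off-diagonal part of the true-score variance is the same as above.
True-score variance = [1.3²·20.2²·0.84 + 1.4²·18.2²·0.57 + 2²·13.6²·0.74 + 0.7²·11.6²·0.63] + 1978.63 = 1538.34 + 1978.63 = 3516.96.
Reliability = 3516.96 / 4123.22 = 0.853.

0.853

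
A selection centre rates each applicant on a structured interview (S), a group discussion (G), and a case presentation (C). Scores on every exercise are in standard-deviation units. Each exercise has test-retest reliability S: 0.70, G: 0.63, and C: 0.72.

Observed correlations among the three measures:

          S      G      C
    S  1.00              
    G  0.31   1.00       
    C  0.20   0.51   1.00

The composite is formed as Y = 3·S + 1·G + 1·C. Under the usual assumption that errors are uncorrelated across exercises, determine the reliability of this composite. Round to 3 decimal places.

Var(Y) = 3² + 1 + 1 + 2·[3·0.31 + 3·0.20 + 0.51] = 11 + 4.08 = 15.08.
Under uncorrelated errors the observed covariances equal the true-score covariances, so only the own-variance terms attenuate.
True-score variance = [3²·0.70 + 0.63 + 0.72] + 4.08 = 7.65 + 4.08 = 11.73.
Reliability = 11.73 / 15.08 = 0.778.

0.778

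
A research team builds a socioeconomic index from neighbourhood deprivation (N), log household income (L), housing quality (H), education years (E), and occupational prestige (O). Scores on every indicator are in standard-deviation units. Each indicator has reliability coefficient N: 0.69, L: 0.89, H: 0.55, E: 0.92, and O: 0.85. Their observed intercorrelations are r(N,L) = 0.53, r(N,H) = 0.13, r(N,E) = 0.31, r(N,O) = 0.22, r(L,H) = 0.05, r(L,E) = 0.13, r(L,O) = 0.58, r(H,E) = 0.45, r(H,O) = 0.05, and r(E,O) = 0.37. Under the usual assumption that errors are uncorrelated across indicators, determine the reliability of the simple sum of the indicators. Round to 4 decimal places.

Var(N+L+H+E+O) = 5 + 2·[0.53 + 0.13 + 0.31 + 0.22 + 0.05 + 0.13 + 0.58 + 0.45 + 0.05 + 0.37] = 5 + 5.64 = 10.64.
Under uncorrelated errors the observed covariances equal the true-score covariances, so only the own-variance terms attenuate.
True-score variance = [0.69 + 0.89 + 0.55 + 0.92 + 0.85] + 5.64 = 3.9 + 5.64 = 9.54.
Reliability = 9.54 / 10.64 = 0.8966.

0.8966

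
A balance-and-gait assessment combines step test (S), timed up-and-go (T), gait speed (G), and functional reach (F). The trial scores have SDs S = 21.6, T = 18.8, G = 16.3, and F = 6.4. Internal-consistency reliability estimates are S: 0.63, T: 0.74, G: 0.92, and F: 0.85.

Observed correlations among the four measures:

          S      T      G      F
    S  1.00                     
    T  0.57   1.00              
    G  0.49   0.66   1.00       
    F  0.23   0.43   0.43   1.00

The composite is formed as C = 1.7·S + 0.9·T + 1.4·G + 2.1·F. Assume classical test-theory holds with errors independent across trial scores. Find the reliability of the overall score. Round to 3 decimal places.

0.873

Var(C) = 1.7²·21.6² + 0.9²·18.8² + 1.4²·16.3² + 2.1²·6.4² + 2·[1.53·21.6·18.8·0.57 + 2.38·21.6·16.3·0.49 + 3.57·21.6·6.4·0.23 + 1.26·18.8·16.3·0.66 + 1.89·18.8·6.4·0.43 + 2.94·16.3·6.4·0.43] = 2336.03 + 2725.5 = 5061.53.
Under uncorrelated errors the observed covariances equal the true-score covariances, so only the own-variance terms attenuate.
True-score variance = [1.7²·21.6²·0.63 + 0.9²·18.8²·0.74 + 1.4²·16.3²·0.92 + 2.1²·6.4²·0.85] + 2725.5 = 1693.95 + 2725.5 = 4419.44.
Reliability = 4419.44 / 5061.53 = 0.873.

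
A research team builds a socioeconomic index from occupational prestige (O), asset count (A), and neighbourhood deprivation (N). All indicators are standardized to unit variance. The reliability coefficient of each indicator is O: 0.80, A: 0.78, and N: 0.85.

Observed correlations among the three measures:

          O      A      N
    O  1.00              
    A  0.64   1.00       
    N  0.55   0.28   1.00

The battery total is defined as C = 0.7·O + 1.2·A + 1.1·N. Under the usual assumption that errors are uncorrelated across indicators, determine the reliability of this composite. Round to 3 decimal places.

0.897

Var(C) = 0.7² + 1.2² + 1.1² + 2·[0.84·0.64 + 0.77·0.55 + 1.32·0.28] = 3.14 + 2.6614 = 5.8014.
Under uncorrelated errors the observed covariances equal the true-score covariances, so only the own-variance terms attenuate.
True-score variance = [0.7²·0.80 + 1.2²·0.78 + 1.1²·0.85] + 2.6614 = 2.5437 + 2.6614 = 5.2051.
Reliability = 5.2051 / 5.8014 = 0.897.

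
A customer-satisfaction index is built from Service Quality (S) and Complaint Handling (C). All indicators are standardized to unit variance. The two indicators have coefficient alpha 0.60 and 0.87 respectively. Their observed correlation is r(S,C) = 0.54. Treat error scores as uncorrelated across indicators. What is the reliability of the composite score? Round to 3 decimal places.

0.828

Var(S+C) = 2 + 2·[0.54] = 2 + 1.08 = 3.08.
Under uncorrelated errors the observed covariances equal the true-score covariances, so only the own-variance terms attenuate.
True-score variance = [0.60 + 0.87] + 1.08 = 1.47 + 1.08 = 2.55.
Reliability = 2.55 / 3.08 = 0.828.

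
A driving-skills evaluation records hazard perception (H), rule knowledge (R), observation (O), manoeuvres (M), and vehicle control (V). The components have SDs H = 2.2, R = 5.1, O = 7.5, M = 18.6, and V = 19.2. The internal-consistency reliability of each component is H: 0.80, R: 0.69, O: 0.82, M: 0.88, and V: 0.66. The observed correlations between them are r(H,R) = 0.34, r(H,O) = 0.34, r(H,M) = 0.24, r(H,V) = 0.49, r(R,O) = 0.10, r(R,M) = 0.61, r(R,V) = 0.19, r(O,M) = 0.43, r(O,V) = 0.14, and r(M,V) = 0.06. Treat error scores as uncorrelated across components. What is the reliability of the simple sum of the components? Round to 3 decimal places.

0.851

Var(H+R+O+M+V) = 2.2² + 5.1² + 7.5² + 18.6² + 19.2² + 2·[2.2·5.1·0.34 + 2.2·7.5·0.34 + 2.2·18.6·0.24 + 2.2·19.2·0.49 + 5.1·7.5·0.10 + 5.1·18.6·0.61 + 5.1·19.2·0.19 + 7.5·18.6·0.43 + 7.5·19.2·0.14 + 18.6·19.2·0.06] = 801.7 + 443.62 = 1245.32.
Under uncorrelated errors the observed covariances equal the true-score covariances, so only the own-variance terms attenuate.
True-score variance = [2.2²·0.80 + 5.1²·0.69 + 7.5²·0.82 + 18.6²·0.88 + 19.2²·0.66] + 443.62 = 615.691 + 443.62 = 1059.31.
Reliability = 1059.31 / 1245.32 = 0.851.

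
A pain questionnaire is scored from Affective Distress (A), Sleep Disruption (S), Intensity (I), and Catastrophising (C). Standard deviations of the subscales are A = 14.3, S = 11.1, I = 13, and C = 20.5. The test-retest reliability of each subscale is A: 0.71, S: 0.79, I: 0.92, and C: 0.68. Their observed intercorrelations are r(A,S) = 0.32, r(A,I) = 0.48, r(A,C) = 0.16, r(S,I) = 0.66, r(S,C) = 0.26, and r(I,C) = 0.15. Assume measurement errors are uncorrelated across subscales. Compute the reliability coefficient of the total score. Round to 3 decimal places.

0.861

Var(A+S+I+C) = 14.3² + 11.1² + 13² + 20.5² + 2·[14.3·11.1·0.32 + 14.3·13·0.48 + 14.3·20.5·0.16 + 11.1·13·0.66 + 11.1·20.5·0.26 + 13·20.5·0.15] = 916.95 + 762.611 = 1679.56.
Under uncorrelated errors the observed covariances equal the true-score covariances, so only the own-variance terms attenuate.
True-score variance = [14.3²·0.71 + 11.1²·0.79 + 13²·0.92 + 20.5²·0.68] + 762.611 = 683.774 + 762.611 = 1446.39.
Reliability = 1446.39 / 1679.56 = 0.861.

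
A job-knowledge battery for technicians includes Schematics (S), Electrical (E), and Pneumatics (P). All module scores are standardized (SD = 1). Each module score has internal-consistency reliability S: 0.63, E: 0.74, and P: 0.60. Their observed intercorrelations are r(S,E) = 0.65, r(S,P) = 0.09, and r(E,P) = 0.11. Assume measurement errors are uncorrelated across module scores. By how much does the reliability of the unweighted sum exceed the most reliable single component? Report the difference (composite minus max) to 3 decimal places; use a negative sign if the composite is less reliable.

0.041

Var(sum) = 3 + 1.7 = 4.7; true-score variance = 1.97 + 1.7 = 3.67; composite reliability = 0.7809.
Max component reliability = 0.7400.
Difference = 0.7809 − 0.7400 = 0.041.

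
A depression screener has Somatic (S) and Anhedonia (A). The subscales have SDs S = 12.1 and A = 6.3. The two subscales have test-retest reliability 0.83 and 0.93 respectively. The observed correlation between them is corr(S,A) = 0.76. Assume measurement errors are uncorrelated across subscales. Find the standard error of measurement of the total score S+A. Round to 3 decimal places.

5.260

Var(total) = 186.1 + 115.87 = 301.97.
True-score variance = 158.432 + 115.87 = 274.302, so reliability = 0.9084.
Error variance = 301.97 − 274.302 = 27.668; SEM = √27.668 = 5.260.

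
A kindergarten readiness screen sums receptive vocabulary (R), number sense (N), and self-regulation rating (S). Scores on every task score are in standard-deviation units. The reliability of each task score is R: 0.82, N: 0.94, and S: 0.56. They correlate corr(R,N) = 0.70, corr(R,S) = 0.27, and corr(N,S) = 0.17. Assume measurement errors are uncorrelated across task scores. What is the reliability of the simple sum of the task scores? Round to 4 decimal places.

0.8712

Var(R+N+S) = 3 + 2·[0.70 + 0.27 + 0.17] = 3 + 2.28 = 5.28.
Under uncorrelated errors the observed covariances equal the true-score covariances, so only the own-variance terms attenuate.
True-score variance = [0.82 + 0.94 + 0.56] + 2.28 = 2.32 + 2.28 = 4.6.
Reliability = 4.6 / 5.28 = 0.8712.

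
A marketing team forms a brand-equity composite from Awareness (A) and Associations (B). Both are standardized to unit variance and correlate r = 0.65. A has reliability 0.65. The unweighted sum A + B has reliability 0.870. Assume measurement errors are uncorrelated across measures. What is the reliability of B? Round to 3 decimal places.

0.921

Var(A+B) = 2 + 2·0.65 = 3.300.
True-score variance = ρ_A + ρ_B + 2·0.65, so 0.870 = (0.65 + ρ_B + 1.30) / 3.300.
ρ_B = 0.870·3.300 − 0.65 − 1.30 = 0.921.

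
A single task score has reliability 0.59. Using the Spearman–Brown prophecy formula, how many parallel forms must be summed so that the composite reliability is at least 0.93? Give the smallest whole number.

10

k ≥ ρ*(1−ρ₁)/(ρ₁(1−ρ*)) = 0.93·0.41 / (0.59·0.07) = 9.232.
Smallest integer k = 10.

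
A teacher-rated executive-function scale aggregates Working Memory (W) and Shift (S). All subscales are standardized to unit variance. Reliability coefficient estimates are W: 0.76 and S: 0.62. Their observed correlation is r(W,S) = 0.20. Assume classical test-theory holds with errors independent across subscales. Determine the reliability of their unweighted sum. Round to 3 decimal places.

Var(W+S) = 2 + 2·[0.20] = 2 + 0.4 = 2.4.
With uncorrelated errors the cross-covariances are all true-score covariance, so they carry over unchanged; only the diagonal terms shrink to ρᵢσᵢ².
True-score variance = [0.76 + 0.62] + 0.4 = 1.38 + 0.4 = 1.78.
Reliability = 1.78 / 2.4 = 0.742.

0.742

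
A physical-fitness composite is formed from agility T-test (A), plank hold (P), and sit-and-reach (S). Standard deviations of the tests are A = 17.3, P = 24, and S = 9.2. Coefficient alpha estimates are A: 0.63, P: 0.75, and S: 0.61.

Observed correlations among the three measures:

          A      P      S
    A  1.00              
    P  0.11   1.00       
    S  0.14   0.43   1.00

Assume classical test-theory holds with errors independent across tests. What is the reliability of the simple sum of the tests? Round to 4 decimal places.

Var(A+P+S) = 17.3² + 24² + 9.2² + 2·[17.3·24·0.11 + 17.3·9.2·0.14 + 24·9.2·0.43] = 959.93 + 325.797 = 1285.73.
Under uncorrelated errors the observed covariances equal the true-score covariances, so only the own-variance terms attenuate.
True-score variance = [17.3²·0.63 + 24²·0.75 + 9.2²·0.61] + 325.797 = 672.183 + 325.797 = 997.98.
Reliability = 997.98 / 1285.73 = 0.7762.

0.7762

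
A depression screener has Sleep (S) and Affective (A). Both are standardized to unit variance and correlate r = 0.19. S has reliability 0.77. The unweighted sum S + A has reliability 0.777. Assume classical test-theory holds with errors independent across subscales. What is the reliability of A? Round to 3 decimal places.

Var(S+A) = 2 + 2·0.19 = 2.380.
True-score variance = ρ_S + ρ_A + 2·0.19, so 0.777 = (0.77 + ρ_A + 0.38) / 2.380.
ρ_A = 0.777·2.380 − 0.77 − 0.38 = 0.699.

0.699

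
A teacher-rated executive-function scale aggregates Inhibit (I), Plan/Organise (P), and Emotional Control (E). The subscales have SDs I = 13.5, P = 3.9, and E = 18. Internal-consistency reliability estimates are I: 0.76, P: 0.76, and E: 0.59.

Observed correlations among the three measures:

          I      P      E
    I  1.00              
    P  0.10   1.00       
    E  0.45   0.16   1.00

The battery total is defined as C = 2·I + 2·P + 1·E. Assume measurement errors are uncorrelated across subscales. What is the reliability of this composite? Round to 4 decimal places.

Var(C) = 2²·13.5² + 2²·3.9² + 18² + 2·[4·13.5·3.9·0.10 + 2·13.5·18·0.45 + 2·3.9·18·0.16] = 1113.84 + 524.448 = 1638.29.
With uncorrelated errors the cross-covariances are all true-score covariance, so they carry over unchanged; only the diagonal terms shrink to ρᵢσᵢ².
True-score variance = [2²·13.5²·0.76 + 2²·3.9²·0.76 + 18²·0.59] + 524.448 = 791.438 + 524.448 = 1315.89.
Reliability = 1315.89 / 1638.29 = 0.8032.

0.8032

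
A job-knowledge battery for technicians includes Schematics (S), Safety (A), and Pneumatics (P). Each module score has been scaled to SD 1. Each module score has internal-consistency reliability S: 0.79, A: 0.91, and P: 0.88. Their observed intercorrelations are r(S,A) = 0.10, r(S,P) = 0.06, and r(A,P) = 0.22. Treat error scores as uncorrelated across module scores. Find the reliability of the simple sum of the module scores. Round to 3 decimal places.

Var(S+A+P) = 3 + 2·[0.10 + 0.06 + 0.22] = 3 + 0.76 = 3.76.
With uncorrelated errors the cross-covariances are all true-score covariance, so they carry over unchanged; only the diagonal terms shrink to ρᵢσᵢ².
True-score variance = [0.79 + 0.91 + 0.88] + 0.76 = 2.58 + 0.76 = 3.34.
Reliability = 3.34 / 3.76 = 0.888.

0.888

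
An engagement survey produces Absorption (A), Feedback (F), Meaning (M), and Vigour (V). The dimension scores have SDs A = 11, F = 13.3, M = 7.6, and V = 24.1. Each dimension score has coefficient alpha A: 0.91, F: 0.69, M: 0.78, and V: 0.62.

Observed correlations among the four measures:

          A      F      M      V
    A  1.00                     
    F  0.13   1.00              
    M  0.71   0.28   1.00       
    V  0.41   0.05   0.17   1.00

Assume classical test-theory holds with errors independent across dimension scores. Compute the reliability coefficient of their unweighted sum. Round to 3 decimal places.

0.795

Var(A+F+M+V) = 11² + 13.3² + 7.6² + 24.1² + 2·[11·13.3·0.13 + 11·7.6·0.71 + 11·24.1·0.41 + 13.3·7.6·0.28 + 13.3·24.1·0.05 + 7.6·24.1·0.17] = 936.46 + 525.064 = 1461.52.
Because errors are independent across components, Cov(Tᵢ,Tⱼ) = Cov(Xᵢ,Xⱼ); the off-diagonal part of the true-score variance is the same as above.
True-score variance = [11²·0.91 + 13.3²·0.69 + 7.6²·0.78 + 24.1²·0.62] + 525.064 = 637.319 + 525.064 = 1162.38.
Reliability = 1162.38 / 1461.52 = 0.795.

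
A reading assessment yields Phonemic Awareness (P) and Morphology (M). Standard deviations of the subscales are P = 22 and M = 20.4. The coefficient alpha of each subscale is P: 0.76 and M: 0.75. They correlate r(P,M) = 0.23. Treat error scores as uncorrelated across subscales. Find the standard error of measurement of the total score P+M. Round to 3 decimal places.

Var(total) = 900.16 + 206.448 = 1106.61.
True-score variance = 679.96 + 206.448 = 886.408, so reliability = 0.8010.
Error variance = 1106.61 − 886.408 = 220.2; SEM = √220.2 = 14.839.

14.839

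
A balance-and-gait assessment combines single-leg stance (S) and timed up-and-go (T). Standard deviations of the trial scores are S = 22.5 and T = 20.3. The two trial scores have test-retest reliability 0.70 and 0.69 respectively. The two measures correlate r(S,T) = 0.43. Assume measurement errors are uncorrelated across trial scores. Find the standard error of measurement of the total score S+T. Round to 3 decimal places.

Var(total) = 918.34 + 392.805 = 1311.14.
True-score variance = 638.717 + 392.805 = 1031.52, so reliability = 0.7867.
Error variance = 1311.14 − 1031.52 = 279.623; SEM = √279.623 = 16.722.

16.722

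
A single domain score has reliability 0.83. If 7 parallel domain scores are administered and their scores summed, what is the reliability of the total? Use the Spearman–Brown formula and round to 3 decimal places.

0.972

ρ_k = kρ / (1 + (k−1)ρ) = 7·0.83 / (1 + 6·0.83) = 5.810 / 5.980 = 0.972.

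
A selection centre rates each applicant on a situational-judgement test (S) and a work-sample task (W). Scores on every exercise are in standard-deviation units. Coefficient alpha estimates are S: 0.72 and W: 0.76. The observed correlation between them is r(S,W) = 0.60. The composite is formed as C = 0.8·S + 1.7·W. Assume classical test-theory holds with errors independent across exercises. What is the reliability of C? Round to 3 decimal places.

0.831

Var(C) = 0.8² + 1.7² + 2·[1.36·0.60] = 3.53 + 1.632 = 5.162.
Under uncorrelated errors the observed covariances equal the true-score covariances, so only the own-variance terms attenuate.
True-score variance = [0.8²·0.72 + 1.7²·0.76] + 1.632 = 2.6572 + 1.632 = 4.2892.
Reliability = 4.2892 / 5.162 = 0.831.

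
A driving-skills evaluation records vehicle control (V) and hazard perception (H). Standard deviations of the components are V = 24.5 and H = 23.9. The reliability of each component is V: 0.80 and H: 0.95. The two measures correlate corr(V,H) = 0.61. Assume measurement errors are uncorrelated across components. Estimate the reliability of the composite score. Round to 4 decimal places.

Var(V+H) = 24.5² + 23.9² + 2·[24.5·23.9·0.61] = 1171.46 + 714.371 = 1885.83.
Under uncorrelated errors the observed covariances equal the true-score covariances, so only the own-variance terms attenuate.
True-score variance = [24.5²·0.80 + 23.9²·0.95] + 714.371 = 1022.85 + 714.371 = 1737.22.
Reliability = 1737.22 / 1885.83 = 0.9212.

0.9212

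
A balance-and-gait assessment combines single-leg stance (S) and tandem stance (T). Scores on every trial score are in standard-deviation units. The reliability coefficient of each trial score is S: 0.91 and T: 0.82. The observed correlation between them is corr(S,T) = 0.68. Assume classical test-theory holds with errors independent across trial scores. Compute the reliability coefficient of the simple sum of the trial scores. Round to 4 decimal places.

0.9196

Var(S+T) = 2 + 2·[0.68] = 2 + 1.36 = 3.36.
Because errors are independent across components, Cov(Tᵢ,Tⱼ) = Cov(Xᵢ,Xⱼ); the off-diagonal part of the true-score variance is the same as above.
True-score variance = [0.91 + 0.82] + 1.36 = 1.73 + 1.36 = 3.09.
Reliability = 3.09 / 3.36 = 0.9196.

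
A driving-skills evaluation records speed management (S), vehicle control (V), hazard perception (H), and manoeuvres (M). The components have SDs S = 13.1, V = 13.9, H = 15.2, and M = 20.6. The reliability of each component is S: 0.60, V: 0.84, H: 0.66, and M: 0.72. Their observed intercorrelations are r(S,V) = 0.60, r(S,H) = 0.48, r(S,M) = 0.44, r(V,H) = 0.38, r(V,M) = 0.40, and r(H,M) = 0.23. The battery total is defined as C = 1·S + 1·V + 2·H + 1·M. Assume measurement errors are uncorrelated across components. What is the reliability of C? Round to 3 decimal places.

0.843

Var(C) = 13.1² + 13.9² + 2²·15.2² + 20.6² + 2·[13.1·13.9·0.60 + 2·13.1·15.2·0.48 + 13.1·20.6·0.44 + 2·13.9·15.2·0.38 + 13.9·20.6·0.40 + 2·15.2·20.6·0.23] = 1713.34 + 1676.58 = 3389.92.
With uncorrelated errors the cross-covariances are all true-score covariance, so they carry over unchanged; only the diagonal terms shrink to ρᵢσᵢ².
True-score variance = [13.1²·0.60 + 13.9²·0.84 + 2²·15.2²·0.66 + 20.6²·0.72] + 1676.58 = 1180.75 + 1676.58 = 2857.33.
Reliability = 2857.33 / 3389.92 = 0.843.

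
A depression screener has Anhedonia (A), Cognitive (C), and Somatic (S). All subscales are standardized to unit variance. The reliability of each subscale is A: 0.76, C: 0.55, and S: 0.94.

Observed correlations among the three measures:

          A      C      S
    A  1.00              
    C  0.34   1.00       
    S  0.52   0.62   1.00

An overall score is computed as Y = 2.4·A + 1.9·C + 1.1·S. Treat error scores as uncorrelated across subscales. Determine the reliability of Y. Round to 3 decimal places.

Var(Y) = 2.4² + 1.9² + 1.1² + 2·[4.56·0.34 + 2.64·0.52 + 2.09·0.62] = 10.58 + 8.438 = 19.018.
Under uncorrelated errors the observed covariances equal the true-score covariances, so only the own-variance terms attenuate.
True-score variance = [2.4²·0.76 + 1.9²·0.55 + 1.1²·0.94] + 8.438 = 7.5005 + 8.438 = 15.9385.
Reliability = 15.9385 / 19.018 = 0.838.

0.838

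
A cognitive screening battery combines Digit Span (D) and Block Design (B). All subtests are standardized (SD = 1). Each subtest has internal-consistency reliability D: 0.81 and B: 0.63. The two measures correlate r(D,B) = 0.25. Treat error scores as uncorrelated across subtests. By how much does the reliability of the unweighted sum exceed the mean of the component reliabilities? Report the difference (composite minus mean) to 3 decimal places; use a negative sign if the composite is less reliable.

0.056

Var(sum) = 2 + 0.5 = 2.5; true-score variance = 1.44 + 0.5 = 1.94; composite reliability = 0.7760.
Mean component reliability = 0.7200.
Difference = 0.7760 − 0.7200 = 0.056.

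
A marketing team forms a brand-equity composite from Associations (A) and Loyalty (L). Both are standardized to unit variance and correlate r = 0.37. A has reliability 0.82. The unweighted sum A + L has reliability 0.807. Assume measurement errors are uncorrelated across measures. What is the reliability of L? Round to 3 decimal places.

0.651

Var(A+L) = 2 + 2·0.37 = 2.740.
True-score variance = ρ_A + ρ_L + 2·0.37, so 0.807 = (0.82 + ρ_L + 0.74) / 2.740.
ρ_L = 0.807·2.740 − 0.82 − 0.74 = 0.651.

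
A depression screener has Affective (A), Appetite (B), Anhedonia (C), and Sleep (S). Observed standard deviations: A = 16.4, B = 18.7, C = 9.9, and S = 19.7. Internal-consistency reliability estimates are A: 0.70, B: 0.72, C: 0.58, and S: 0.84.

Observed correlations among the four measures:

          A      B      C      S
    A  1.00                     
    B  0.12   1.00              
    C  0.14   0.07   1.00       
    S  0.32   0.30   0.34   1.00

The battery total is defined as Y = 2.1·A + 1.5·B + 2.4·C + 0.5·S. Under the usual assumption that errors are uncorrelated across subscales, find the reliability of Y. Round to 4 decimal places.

Var(Y) = 2.1²·16.4² + 1.5²·18.7² + 2.4²·9.9² + 0.5²·19.7² + 2·[3.15·16.4·18.7·0.12 + 5.04·16.4·9.9·0.14 + 1.05·16.4·19.7·0.32 + 3.6·18.7·9.9·0.07 + 0.75·18.7·19.7·0.30 + 1.2·9.9·19.7·0.34] = 2634.48 + 1096.31 = 3730.78.
Under uncorrelated errors the observed covariances equal the true-score covariances, so only the own-variance terms attenuate.
True-score variance = [2.1²·16.4²·0.70 + 1.5²·18.7²·0.72 + 2.4²·9.9²·0.58 + 0.5²·19.7²·0.84] + 1096.31 = 1805.71 + 1096.31 = 2902.02.
Reliability = 2902.02 / 3730.78 = 0.7779.

0.7779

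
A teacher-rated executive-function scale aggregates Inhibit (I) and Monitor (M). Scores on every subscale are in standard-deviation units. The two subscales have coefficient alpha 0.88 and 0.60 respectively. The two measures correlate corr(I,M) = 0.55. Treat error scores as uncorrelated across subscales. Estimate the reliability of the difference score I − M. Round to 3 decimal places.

Var(I−M) = 1 + 1 − 2·0.55 = 2 − 1.1 = 0.9.
With uncorrelated errors the cross-covariances are all true-score covariance, so they carry over unchanged; only the diagonal terms shrink to ρᵢσᵢ².
True-score variance = [0.88 + 0.60] − 1.1 = 1.48 − 1.1 = 0.38.
Reliability = 0.38 / 0.9 = 0.422.

0.422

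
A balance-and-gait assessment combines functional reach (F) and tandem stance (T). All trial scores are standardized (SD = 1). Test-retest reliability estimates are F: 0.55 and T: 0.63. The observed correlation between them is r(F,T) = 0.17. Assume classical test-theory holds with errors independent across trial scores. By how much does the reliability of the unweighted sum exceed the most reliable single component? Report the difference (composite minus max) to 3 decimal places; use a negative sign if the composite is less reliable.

0.020

Var(sum) = 2 + 0.34 = 2.34; true-score variance = 1.18 + 0.34 = 1.52; composite reliability = 0.6496.
Max component reliability = 0.6300.
Difference = 0.6496 − 0.6300 = 0.020.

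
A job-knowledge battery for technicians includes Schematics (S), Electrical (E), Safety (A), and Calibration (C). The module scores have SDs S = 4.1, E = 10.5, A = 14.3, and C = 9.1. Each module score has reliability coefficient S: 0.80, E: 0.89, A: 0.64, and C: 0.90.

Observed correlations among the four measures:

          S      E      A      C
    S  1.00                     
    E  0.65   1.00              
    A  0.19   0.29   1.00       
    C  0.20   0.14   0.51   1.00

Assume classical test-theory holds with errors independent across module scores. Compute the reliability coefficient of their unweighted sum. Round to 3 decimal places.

0.871

Var(S+E+A+C) = 4.1² + 10.5² + 14.3² + 9.1² + 2·[4.1·10.5·0.65 + 4.1·14.3·0.19 + 4.1·9.1·0.20 + 10.5·14.3·0.29 + 10.5·9.1·0.14 + 14.3·9.1·0.51] = 414.36 + 339.742 = 754.102.
Under uncorrelated errors the observed covariances equal the true-score covariances, so only the own-variance terms attenuate.
True-score variance = [4.1²·0.80 + 10.5²·0.89 + 14.3²·0.64 + 9.1²·0.90] + 339.742 = 316.973 + 339.742 = 656.715.
Reliability = 656.715 / 754.102 = 0.871.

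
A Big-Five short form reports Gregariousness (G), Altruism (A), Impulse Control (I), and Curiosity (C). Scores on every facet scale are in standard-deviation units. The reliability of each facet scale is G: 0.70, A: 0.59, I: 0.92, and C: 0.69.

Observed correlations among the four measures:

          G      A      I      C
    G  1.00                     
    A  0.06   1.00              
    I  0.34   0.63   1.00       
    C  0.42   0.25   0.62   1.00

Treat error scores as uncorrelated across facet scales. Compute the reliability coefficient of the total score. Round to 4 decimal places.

Var(G+A+I+C) = 4 + 2·[0.06 + 0.34 + 0.42 + 0.63 + 0.25 + 0.62] = 4 + 4.64 = 8.64.
With uncorrelated errors the cross-covariances are all true-score covariance, so they carry over unchanged; only the diagonal terms shrink to ρᵢσᵢ².
True-score variance = [0.70 + 0.59 + 0.92 + 0.69] + 4.64 = 2.9 + 4.64 = 7.54.
Reliability = 7.54 / 8.64 = 0.8727.

0.8727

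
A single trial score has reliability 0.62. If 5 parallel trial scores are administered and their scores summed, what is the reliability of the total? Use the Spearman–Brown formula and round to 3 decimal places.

ρ_k = kρ / (1 + (k−1)ρ) = 5·0.62 / (1 + 4·0.62) = 3.100 / 3.480 = 0.891.

0.891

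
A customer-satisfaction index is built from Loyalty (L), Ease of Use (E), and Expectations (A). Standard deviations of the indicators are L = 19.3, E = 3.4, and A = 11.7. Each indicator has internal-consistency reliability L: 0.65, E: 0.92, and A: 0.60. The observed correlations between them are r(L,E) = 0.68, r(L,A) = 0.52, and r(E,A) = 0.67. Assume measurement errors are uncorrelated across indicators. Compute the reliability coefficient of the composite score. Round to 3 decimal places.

Var(L+E+A) = 19.3² + 3.4² + 11.7² + 2·[19.3·3.4·0.68 + 19.3·11.7·0.52 + 3.4·11.7·0.67] = 520.94 + 377.391 = 898.331.
Under uncorrelated errors the observed covariances equal the true-score covariances, so only the own-variance terms attenuate.
True-score variance = [19.3²·0.65 + 3.4²·0.92 + 11.7²·0.60] + 377.391 = 334.888 + 377.391 = 712.279.
Reliability = 712.279 / 898.331 = 0.793.

0.793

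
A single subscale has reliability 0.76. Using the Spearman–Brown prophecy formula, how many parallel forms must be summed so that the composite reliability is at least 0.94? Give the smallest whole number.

5

k ≥ ρ*(1−ρ₁)/(ρ₁(1−ρ*)) = 0.94·0.24 / (0.76·0.06) = 4.947.
Smallest integer k = 5.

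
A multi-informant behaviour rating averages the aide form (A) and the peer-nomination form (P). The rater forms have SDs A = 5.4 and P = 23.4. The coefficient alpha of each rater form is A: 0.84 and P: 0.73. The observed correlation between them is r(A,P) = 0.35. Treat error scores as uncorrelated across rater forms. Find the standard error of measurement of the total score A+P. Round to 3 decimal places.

12.349

Var(total) = 576.72 + 88.452 = 665.172.
True-score variance = 424.213 + 88.452 = 512.665, so reliability = 0.7707.
Error variance = 665.172 − 512.665 = 152.507; SEM = √152.507 = 12.349.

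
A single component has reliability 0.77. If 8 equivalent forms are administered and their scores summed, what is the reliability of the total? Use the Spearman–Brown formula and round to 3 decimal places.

0.964

ρ_k = kρ / (1 + (k−1)ρ) = 8·0.77 / (1 + 7·0.77) = 6.160 / 6.390 = 0.964.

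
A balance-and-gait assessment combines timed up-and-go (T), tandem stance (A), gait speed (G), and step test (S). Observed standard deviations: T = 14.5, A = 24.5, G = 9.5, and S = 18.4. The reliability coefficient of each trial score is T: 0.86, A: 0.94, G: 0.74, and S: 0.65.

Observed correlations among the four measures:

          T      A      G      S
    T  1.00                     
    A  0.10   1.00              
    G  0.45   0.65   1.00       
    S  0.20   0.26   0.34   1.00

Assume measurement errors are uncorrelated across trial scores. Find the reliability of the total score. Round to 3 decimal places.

Var(T+A+G+S) = 14.5² + 24.5² + 9.5² + 18.4² + 2·[14.5·24.5·0.10 + 14.5·9.5·0.45 + 14.5·18.4·0.20 + 24.5·9.5·0.65 + 24.5·18.4·0.26 + 9.5·18.4·0.34] = 1239.31 + 957.6 = 2196.91.
Because errors are independent across components, Cov(Tᵢ,Tⱼ) = Cov(Xᵢ,Xⱼ); the off-diagonal part of the true-score variance is the same as above.
True-score variance = [14.5²·0.86 + 24.5²·0.94 + 9.5²·0.74 + 18.4²·0.65] + 957.6 = 1031.9 + 957.6 = 1989.5.
Reliability = 1989.5 / 2196.91 = 0.906.

0.906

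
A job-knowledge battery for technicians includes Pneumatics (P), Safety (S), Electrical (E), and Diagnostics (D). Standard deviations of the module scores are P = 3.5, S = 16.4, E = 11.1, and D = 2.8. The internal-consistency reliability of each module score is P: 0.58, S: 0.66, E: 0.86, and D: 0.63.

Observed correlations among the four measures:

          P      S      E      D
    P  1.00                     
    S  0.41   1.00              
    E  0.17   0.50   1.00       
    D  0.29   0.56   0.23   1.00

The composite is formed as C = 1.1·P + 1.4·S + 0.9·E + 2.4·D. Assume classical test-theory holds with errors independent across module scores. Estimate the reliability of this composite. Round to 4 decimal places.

0.8229

Var(C) = 1.1²·3.5² + 1.4²·16.4² + 0.9²·11.1² + 2.4²·2.8² + 2·[1.54·3.5·16.4·0.41 + 0.99·3.5·11.1·0.17 + 2.64·3.5·2.8·0.29 + 1.26·16.4·11.1·0.50 + 3.36·16.4·2.8·0.56 + 2.16·11.1·2.8·0.23] = 686.943 + 533.625 = 1220.57.
Because errors are independent across components, Cov(Tᵢ,Tⱼ) = Cov(Xᵢ,Xⱼ); the off-diagonal part of the true-score variance is the same as above.
True-score variance = [1.1²·3.5²·0.58 + 1.4²·16.4²·0.66 + 0.9²·11.1²·0.86 + 2.4²·2.8²·0.63] + 533.625 = 470.802 + 533.625 = 1004.43.
Reliability = 1004.43 / 1220.57 = 0.8229.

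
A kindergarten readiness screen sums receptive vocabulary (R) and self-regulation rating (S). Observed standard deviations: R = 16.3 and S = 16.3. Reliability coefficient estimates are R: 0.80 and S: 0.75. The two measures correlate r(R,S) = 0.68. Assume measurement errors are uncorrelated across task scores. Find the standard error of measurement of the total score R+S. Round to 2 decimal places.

10.93

Var(total) = 531.38 + 361.338 = 892.718.
True-score variance = 411.82 + 361.338 = 773.158, so reliability = 0.8661.
Error variance = 892.718 − 773.158 = 119.56; SEM = √119.56 = 10.93.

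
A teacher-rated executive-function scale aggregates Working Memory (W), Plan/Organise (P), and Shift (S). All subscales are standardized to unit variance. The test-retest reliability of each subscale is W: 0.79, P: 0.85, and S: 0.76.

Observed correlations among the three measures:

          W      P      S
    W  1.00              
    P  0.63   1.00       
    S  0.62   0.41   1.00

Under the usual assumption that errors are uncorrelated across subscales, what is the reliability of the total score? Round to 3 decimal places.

0.905

Var(W+P+S) = 3 + 2·[0.63 + 0.62 + 0.41] = 3 + 3.32 = 6.32.
With uncorrelated errors the cross-covariances are all true-score covariance, so they carry over unchanged; only the diagonal terms shrink to ρᵢσᵢ².
True-score variance = [0.79 + 0.85 + 0.76] + 3.32 = 2.4 + 3.32 = 5.72.
Reliability = 5.72 / 6.32 = 0.905.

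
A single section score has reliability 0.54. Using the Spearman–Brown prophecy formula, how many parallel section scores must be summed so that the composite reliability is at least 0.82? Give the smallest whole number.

k ≥ ρ*(1−ρ₁)/(ρ₁(1−ρ*)) = 0.82·0.46 / (0.54·0.18) = 3.881.
Smallest integer k = 4.

4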